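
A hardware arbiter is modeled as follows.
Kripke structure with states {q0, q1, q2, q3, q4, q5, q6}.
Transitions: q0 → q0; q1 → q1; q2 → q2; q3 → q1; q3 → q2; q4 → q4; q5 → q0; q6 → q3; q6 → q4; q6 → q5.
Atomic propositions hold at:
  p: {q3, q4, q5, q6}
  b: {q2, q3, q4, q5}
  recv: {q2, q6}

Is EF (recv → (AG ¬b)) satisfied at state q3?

Yes

Sat(¬b) = {q0, q1, q6}
AG ¬b: greatest fixpoint, start Z0 = {q0, q1, q6}, keep only states in Sat with every successor in Z. Z1 = {q0, q1}; fixed.
Sat(AG ¬b) = {q0, q1}
Sat(recv → (AG ¬b)) = {q0, q1, q3, q4, q5}
EF (recv → (AG ¬b)): least fixpoint, start Z0 = {q0, q1, q3, q4, q5}, add states with some successor in Z. Z1 = {q0, q1, q3, q4, q5, q6}; fixed.
Sat(EF (recv → (AG ¬b))) = {q0, q1, q3, q4, q5, q6}
q3 ∈ Sat(EF (recv → (AG ¬b))) = {q0, q1, q3, q4, q5, q6}, so the formula holds at q3.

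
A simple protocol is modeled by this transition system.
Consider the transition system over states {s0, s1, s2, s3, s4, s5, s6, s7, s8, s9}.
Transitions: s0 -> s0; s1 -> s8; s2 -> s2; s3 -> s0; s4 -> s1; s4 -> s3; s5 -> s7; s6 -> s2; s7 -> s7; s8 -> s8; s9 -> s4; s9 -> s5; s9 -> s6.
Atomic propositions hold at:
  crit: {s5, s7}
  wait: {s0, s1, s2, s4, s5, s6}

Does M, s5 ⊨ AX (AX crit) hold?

Yes

Sat(AX crit) = {s : every successor in {s5, s7}} = {s5, s7}
Sat(AX (AX crit)) = {s : every successor in {s5, s7}} = {s5, s7}
s5 ∈ Sat(AX (AX crit)) = {s5, s7}, so the formula holds at s5.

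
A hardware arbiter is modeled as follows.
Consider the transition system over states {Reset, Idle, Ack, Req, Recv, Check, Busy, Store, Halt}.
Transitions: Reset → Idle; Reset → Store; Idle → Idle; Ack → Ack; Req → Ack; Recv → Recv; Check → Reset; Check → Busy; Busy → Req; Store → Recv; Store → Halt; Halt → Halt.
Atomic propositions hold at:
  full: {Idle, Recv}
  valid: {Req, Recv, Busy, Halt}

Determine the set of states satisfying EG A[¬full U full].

Sat(¬full) = {Reset, Ack, Req, Check, Busy, Store, Halt}
A[¬full U full]: least fixpoint, start Z0 = Sat(full) = {Idle, Recv}, add states in Sat(¬full) with every successor in Z. Already a fixed point.
Sat(A[¬full U full]) = {Idle, Recv}
EG A[¬full U full]: greatest fixpoint, start Z0 = {Idle, Recv}, keep only states in Sat with some successor in Z. Already a fixed point.
Sat(EG A[¬full U full]) = {Idle, Recv}

{Idle, Recv}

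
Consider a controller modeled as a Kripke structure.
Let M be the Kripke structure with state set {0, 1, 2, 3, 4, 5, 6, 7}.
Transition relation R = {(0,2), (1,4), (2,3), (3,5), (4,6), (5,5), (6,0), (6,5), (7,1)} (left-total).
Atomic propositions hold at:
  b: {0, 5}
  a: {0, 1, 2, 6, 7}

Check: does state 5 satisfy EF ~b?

No

Sat(~b) = {1, 2, 3, 4, 6, 7}
EF ~b: least fixpoint, start Z0 = {1, 2, 3, 4, 6, 7}, add states with some successor in Z. Z1 = {0, 1, 2, 3, 4, 6, 7}; fixed.
Sat(EF ~b) = {0, 1, 2, 3, 4, 6, 7}
5 ∉ Sat(EF ~b) = {0, 1, 2, 3, 4, 6, 7}, so the formula does not hold at 5.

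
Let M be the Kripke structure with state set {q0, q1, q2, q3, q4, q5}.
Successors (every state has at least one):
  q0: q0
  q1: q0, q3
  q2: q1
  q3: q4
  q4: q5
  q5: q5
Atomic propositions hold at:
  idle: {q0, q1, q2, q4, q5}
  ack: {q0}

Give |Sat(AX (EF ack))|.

2

EF ack: least fixpoint, start Z0 = {q0}, add states with some successor in Z. Z1 = {q0, q1}; Z2 = {q0, q1, q2}; fixed.
Sat(EF ack) = {q0, q1, q2}
Sat(AX (EF ack)) = {s : every successor in {q0, q1, q2}} = {q0, q2}
|Sat(AX (EF ack))| = |{q0, q2}| = 2.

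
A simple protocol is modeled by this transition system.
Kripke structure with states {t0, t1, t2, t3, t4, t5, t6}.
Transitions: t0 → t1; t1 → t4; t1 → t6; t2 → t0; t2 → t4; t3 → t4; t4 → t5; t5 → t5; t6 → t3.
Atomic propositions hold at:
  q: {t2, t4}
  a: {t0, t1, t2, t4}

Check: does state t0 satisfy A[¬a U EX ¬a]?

No

Sat(¬a) = {t3, t5, t6}
Sat(EX ¬a) = {s : some successor in {t3, t5, t6}} = {t1, t4, t5, t6}
A[¬a U EX ¬a]: least fixpoint, start Z0 = Sat(EX ¬a) = {t1, t4, t5, t6}, add states in Sat(¬a) with every successor in Z. Z1 = {t1, t3, t4, t5, t6}; fixed.
Sat(A[¬a U EX ¬a]) = {t1, t3, t4, t5, t6}
t0 ∉ Sat(A[¬a U EX ¬a]) = {t1, t3, t4, t5, t6}, so the formula does not hold at t0.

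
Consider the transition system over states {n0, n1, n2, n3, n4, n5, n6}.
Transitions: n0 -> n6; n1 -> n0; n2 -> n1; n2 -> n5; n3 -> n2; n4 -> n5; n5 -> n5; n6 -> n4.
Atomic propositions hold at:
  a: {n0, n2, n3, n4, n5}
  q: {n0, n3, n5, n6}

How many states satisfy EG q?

1

EG q: greatest fixpoint, start Z0 = {n0, n3, n5, n6}, keep only states in Sat with some successor in Z. Z1 = {n0, n5}; Z2 = {n5}; fixed.
Sat(EG q) = {n5}
|Sat(EG q)| = |{n5}| = 1.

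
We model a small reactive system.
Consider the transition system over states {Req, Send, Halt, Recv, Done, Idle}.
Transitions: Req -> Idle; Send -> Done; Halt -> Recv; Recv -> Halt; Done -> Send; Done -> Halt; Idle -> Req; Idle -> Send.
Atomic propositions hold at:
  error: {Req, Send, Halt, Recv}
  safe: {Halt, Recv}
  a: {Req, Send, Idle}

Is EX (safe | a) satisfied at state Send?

No

Sat(safe | a) = {Req, Send, Halt, Recv, Idle}
Sat(EX (safe | a)) = {s : some successor in {Req, Send, Halt, Recv, Idle}} = {Req, Halt, Recv, Done, Idle}
Send ∉ Sat(EX (safe | a)) = {Req, Halt, Recv, Done, Idle}, so the formula does not hold at Send.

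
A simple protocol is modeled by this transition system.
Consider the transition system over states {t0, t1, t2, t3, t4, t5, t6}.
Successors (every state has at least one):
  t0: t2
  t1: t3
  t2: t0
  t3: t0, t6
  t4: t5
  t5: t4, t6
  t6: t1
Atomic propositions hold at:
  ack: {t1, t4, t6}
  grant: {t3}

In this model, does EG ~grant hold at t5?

Sat(~grant) = {t0, t1, t2, t4, t5, t6}
EG ~grant: greatest fixpoint, start Z0 = {t0, t1, t2, t4, t5, t6}, keep only states in Sat with some successor in Z. Z1 = {t0, t2, t4, t5, t6}; Z2 = {t0, t2, t4, t5}; fixed.
Sat(EG ~grant) = {t0, t2, t4, t5}
t5 ∈ Sat(EG ~grant) = {t0, t2, t4, t5}, so the formula holds at t5.

Yes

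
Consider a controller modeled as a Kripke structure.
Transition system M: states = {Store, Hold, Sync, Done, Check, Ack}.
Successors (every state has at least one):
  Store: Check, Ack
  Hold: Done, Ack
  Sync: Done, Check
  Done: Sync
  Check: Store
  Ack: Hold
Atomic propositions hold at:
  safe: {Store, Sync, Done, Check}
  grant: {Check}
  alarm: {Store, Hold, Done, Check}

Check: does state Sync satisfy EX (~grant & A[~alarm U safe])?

Yes

Sat(~grant) = {Store, Hold, Sync, Done, Ack}
Sat(~alarm) = {Sync, Ack}
A[~alarm U safe]: least fixpoint, start Z0 = Sat(safe) = {Store, Sync, Done, Check}, add states in Sat(~alarm) with every successor in Z. Already a fixed point.
Sat(A[~alarm U safe]) = {Store, Sync, Done, Check}
Sat(~grant & A[~alarm U safe]) = {Store, Sync, Done}
Sat(EX (~grant & A[~alarm U safe])) = {s : some successor in {Store, Sync, Done}} = {Hold, Sync, Done, Check}
Sync ∈ Sat(EX (~grant & A[~alarm U safe])) = {Hold, Sync, Done, Check}, so the formula holds at Sync.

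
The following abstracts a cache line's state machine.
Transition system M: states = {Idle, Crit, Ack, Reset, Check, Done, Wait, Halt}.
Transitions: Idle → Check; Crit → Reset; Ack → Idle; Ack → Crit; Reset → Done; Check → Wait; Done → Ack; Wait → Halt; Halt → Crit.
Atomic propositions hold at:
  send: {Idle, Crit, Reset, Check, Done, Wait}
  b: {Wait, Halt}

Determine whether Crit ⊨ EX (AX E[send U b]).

E[send U b]: least fixpoint, start Z0 = Sat(b) = {Wait, Halt}, add states in Sat(send) with some successor in Z. Z1 = {Check, Wait, Halt}; Z2 = {Idle, Check, Wait, Halt}; fixed.
Sat(E[send U b]) = {Idle, Check, Wait, Halt}
Sat(AX E[send U b]) = {s : every successor in {Idle, Check, Wait, Halt}} = {Idle, Check, Wait}
Sat(EX (AX E[send U b])) = {s : some successor in {Idle, Check, Wait}} = {Idle, Ack, Check}
Crit ∉ Sat(EX (AX E[send U b])) = {Idle, Ack, Check}, so the formula does not hold at Crit.

No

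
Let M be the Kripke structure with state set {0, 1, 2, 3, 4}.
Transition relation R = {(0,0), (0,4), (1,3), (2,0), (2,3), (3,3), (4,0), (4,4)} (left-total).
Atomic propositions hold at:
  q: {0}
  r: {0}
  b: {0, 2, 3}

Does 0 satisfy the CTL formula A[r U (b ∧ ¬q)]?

Sat(¬q) = {1, 2, 3, 4}
Sat(b ∧ ¬q) = {2, 3}
A[r U (b ∧ ¬q)]: least fixpoint, start Z0 = Sat((b ∧ ¬q)) = {2, 3}, add states in Sat(r) with every successor in Z. Already a fixed point.
Sat(A[r U (b ∧ ¬q)]) = {2, 3}
0 ∉ Sat(A[r U (b ∧ ¬q)]) = {2, 3}, so the formula does not hold at 0.

No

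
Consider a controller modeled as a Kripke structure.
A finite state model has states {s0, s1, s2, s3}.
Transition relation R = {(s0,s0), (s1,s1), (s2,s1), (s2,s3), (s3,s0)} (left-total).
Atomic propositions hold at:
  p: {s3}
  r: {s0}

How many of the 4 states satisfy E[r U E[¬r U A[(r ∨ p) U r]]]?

3

Sat(¬r) = {s1, s2, s3}
Sat(r ∨ p) = {s0, s3}
A[(r ∨ p) U r]: least fixpoint, start Z0 = Sat(r) = {s0}, add states in Sat(r ∨ p) with every successor in Z. Z1 = {s0, s3}; fixed.
Sat(A[(r ∨ p) U r]) = {s0, s3}
E[¬r U A[(r ∨ p) U r]]: least fixpoint, start Z0 = Sat(A[(r ∨ p) U r]) = {s0, s3}, add states in Sat(¬r) with some successor in Z. Z1 = {s0, s2, s3}; fixed.
Sat(E[¬r U A[(r ∨ p) U r]]) = {s0, s2, s3}
E[r U E[¬r U A[(r ∨ p) U r]]]: least fixpoint, start Z0 = Sat(E[¬r U A[(r ∨ p) U r]]) = {s0, s2, s3}, add states in Sat(r) with some successor in Z. Already a fixed point.
Sat(E[r U E[¬r U A[(r ∨ p) U r]]]) = {s0, s2, s3}
|Sat(E[r U E[¬r U A[(r ∨ p) U r]]])| = |{s0, s2, s3}| = 3.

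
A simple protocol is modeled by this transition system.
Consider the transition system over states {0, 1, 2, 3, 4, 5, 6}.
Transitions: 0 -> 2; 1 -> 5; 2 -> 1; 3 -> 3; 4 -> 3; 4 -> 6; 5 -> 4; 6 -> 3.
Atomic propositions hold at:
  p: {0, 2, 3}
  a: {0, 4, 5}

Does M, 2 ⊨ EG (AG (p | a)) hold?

No

Sat(p | a) = {0, 2, 3, 4, 5}
AG (p | a): greatest fixpoint, start Z0 = {0, 2, 3, 4, 5}, keep only states in Sat with every successor in Z. Z1 = {0, 3, 5}; Z2 = {3}; fixed.
Sat(AG (p | a)) = {3}
EG (AG (p | a)): greatest fixpoint, start Z0 = {3}, keep only states in Sat with some successor in Z. Already a fixed point.
Sat(EG (AG (p | a))) = {3}
2 ∉ Sat(EG (AG (p | a))) = {3}, so the formula does not hold at 2.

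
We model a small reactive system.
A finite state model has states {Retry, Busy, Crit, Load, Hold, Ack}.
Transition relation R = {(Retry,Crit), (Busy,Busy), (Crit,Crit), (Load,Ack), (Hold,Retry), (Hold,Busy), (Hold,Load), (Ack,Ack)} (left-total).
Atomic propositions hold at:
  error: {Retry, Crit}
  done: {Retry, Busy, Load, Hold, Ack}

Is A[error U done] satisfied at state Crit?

A[error U done]: least fixpoint, start Z0 = Sat(done) = {Retry, Busy, Load, Hold, Ack}, add states in Sat(error) with every successor in Z. Already a fixed point.
Sat(A[error U done]) = {Retry, Busy, Load, Hold, Ack}
Crit ∉ Sat(A[error U done]) = {Retry, Busy, Load, Hold, Ack}, so the formula does not hold at Crit.

No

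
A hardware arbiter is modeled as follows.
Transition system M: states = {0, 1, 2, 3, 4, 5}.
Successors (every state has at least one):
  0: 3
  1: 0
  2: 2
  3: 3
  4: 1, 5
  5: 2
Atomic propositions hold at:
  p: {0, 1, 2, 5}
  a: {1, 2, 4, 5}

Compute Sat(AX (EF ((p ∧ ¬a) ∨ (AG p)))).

Sat(¬a) = {0, 3}
Sat(p ∧ ¬a) = {0}
AG p: greatest fixpoint, start Z0 = {0, 1, 2, 5}, keep only states in Sat with every successor in Z. Z1 = {1, 2, 5}; Z2 = {2, 5}; fixed.
Sat(AG p) = {2, 5}
Sat((p ∧ ¬a) ∨ (AG p)) = {0, 2, 5}
EF ((p ∧ ¬a) ∨ (AG p)): least fixpoint, start Z0 = {0, 2, 5}, add states with some successor in Z. Z1 = {0, 1, 2, 4, 5}; fixed.
Sat(EF ((p ∧ ¬a) ∨ (AG p))) = {0, 1, 2, 4, 5}
Sat(AX (EF ((p ∧ ¬a) ∨ (AG p)))) = {s : every successor in {0, 1, 2, 4, 5}} = {1, 2, 4, 5}

{1, 2, 4, 5}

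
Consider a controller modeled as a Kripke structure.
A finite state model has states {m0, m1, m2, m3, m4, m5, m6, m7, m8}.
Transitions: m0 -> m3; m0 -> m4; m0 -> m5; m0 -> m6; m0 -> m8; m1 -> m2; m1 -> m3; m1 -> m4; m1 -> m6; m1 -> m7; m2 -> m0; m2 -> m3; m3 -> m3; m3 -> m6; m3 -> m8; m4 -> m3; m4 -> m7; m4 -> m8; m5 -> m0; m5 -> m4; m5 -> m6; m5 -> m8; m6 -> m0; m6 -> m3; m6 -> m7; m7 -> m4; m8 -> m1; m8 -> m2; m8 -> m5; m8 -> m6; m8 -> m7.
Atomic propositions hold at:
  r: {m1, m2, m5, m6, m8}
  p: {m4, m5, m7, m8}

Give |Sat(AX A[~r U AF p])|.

Sat(~r) = {m0, m3, m4, m7}
AF p: least fixpoint, start Z0 = {m4, m5, m7, m8}, add states with every successor in Z. Already a fixed point.
Sat(AF p) = {m4, m5, m7, m8}
A[~r U AF p]: least fixpoint, start Z0 = Sat(AF p) = {m4, m5, m7, m8}, add states in Sat(~r) with every successor in Z. Already a fixed point.
Sat(A[~r U AF p]) = {m4, m5, m7, m8}
Sat(AX A[~r U AF p]) = {s : every successor in {m4, m5, m7, m8}} = {m7}
|Sat(AX A[~r U AF p])| = |{m7}| = 1.

1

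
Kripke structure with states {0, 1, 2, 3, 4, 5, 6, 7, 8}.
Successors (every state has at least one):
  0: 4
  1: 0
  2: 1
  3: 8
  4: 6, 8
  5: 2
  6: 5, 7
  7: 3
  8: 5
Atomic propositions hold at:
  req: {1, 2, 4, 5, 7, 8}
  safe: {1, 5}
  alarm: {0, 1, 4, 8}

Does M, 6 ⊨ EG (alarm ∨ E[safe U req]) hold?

No

E[safe U req]: least fixpoint, start Z0 = Sat(req) = {1, 2, 4, 5, 7, 8}, add states in Sat(safe) with some successor in Z. Already a fixed point.
Sat(E[safe U req]) = {1, 2, 4, 5, 7, 8}
Sat(alarm ∨ E[safe U req]) = {0, 1, 2, 4, 5, 7, 8}
EG (alarm ∨ E[safe U req]): greatest fixpoint, start Z0 = {0, 1, 2, 4, 5, 7, 8}, keep only states in Sat with some successor in Z. Z1 = {0, 1, 2, 4, 5, 8}; fixed.
Sat(EG (alarm ∨ E[safe U req])) = {0, 1, 2, 4, 5, 8}
6 ∉ Sat(EG (alarm ∨ E[safe U req])) = {0, 1, 2, 4, 5, 8}, so the formula does not hold at 6.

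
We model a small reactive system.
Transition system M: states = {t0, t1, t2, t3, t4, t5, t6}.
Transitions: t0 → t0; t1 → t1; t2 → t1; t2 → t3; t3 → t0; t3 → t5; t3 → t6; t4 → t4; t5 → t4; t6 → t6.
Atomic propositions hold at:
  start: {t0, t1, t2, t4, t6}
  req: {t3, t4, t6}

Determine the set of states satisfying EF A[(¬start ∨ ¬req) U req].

Sat(¬start) = {t3, t5}
Sat(¬req) = {t0, t1, t2, t5}
Sat(¬start ∨ ¬req) = {t0, t1, t2, t3, t5}
A[(¬start ∨ ¬req) U req]: least fixpoint, start Z0 = Sat(req) = {t3, t4, t6}, add states in Sat(¬start ∨ ¬req) with every successor in Z. Z1 = {t3, t4, t5, t6}; fixed.
Sat(A[(¬start ∨ ¬req) U req]) = {t3, t4, t5, t6}
EF A[(¬start ∨ ¬req) U req]: least fixpoint, start Z0 = {t3, t4, t5, t6}, add states with some successor in Z. Z1 = {t2, t3, t4, t5, t6}; fixed.
Sat(EF A[(¬start ∨ ¬req) U req]) = {t2, t3, t4, t5, t6}

{t2, t3, t4, t5, t6}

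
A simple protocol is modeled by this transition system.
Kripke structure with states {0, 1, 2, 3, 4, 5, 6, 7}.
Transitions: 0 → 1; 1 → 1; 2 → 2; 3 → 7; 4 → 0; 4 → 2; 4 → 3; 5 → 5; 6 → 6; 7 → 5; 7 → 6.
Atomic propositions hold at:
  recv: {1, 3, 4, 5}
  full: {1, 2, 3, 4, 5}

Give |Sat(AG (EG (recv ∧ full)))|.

2

Sat(recv ∧ full) = {1, 3, 4, 5}
EG (recv ∧ full): greatest fixpoint, start Z0 = {1, 3, 4, 5}, keep only states in Sat with some successor in Z. Z1 = {1, 4, 5}; Z2 = {1, 5}; fixed.
Sat(EG (recv ∧ full)) = {1, 5}
AG (EG (recv ∧ full)): greatest fixpoint, start Z0 = {1, 5}, keep only states in Sat with every successor in Z. Already a fixed point.
Sat(AG (EG (recv ∧ full))) = {1, 5}
|Sat(AG (EG (recv ∧ full)))| = |{1, 5}| = 2.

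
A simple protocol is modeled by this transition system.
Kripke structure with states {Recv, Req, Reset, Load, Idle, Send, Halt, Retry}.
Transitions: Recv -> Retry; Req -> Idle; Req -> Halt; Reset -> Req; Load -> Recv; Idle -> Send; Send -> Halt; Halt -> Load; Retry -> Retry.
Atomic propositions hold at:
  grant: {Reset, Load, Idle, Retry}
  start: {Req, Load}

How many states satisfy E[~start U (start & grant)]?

Sat(~start) = {Recv, Reset, Idle, Send, Halt, Retry}
Sat(start & grant) = {Load}
E[~start U (start & grant)]: least fixpoint, start Z0 = Sat((start & grant)) = {Load}, add states in Sat(~start) with some successor in Z. Z1 = {Load, Halt}; Z2 = {Load, Send, Halt}; Z3 = {Load, Idle, Send, Halt}; fixed.
Sat(E[~start U (start & grant)]) = {Load, Idle, Send, Halt}
|Sat(E[~start U (start & grant)])| = |{Load, Idle, Send, Halt}| = 4.

4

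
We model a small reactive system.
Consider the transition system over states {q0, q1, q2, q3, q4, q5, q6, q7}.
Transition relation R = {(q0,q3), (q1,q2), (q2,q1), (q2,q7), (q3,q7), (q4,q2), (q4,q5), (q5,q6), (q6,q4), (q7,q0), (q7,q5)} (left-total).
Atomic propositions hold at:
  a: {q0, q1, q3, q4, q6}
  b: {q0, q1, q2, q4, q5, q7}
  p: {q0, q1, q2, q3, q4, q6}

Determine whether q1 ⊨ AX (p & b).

Sat(p & b) = {q0, q1, q2, q4}
Sat(AX (p & b)) = {s : every successor in {q0, q1, q2, q4}} = {q1, q6}
q1 ∈ Sat(AX (p & b)) = {q1, q6}, so the formula holds at q1.

Yes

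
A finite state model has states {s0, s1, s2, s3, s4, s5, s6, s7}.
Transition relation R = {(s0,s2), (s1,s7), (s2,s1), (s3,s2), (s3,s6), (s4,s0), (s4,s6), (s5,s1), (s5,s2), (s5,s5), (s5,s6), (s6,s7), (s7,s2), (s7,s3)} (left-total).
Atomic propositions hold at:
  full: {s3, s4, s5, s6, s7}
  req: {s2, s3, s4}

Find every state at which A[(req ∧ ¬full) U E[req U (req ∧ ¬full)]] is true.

Sat(¬full) = {s0, s1, s2}
Sat(req ∧ ¬full) = {s2}
E[req U (req ∧ ¬full)]: least fixpoint, start Z0 = Sat((req ∧ ¬full)) = {s2}, add states in Sat(req) with some successor in Z. Z1 = {s2, s3}; fixed.
Sat(E[req U (req ∧ ¬full)]) = {s2, s3}
A[(req ∧ ¬full) U E[req U (req ∧ ¬full)]]: least fixpoint, start Z0 = Sat(E[req U (req ∧ ¬full)]) = {s2, s3}, add states in Sat(req ∧ ¬full) with every successor in Z. Already a fixed point.
Sat(A[(req ∧ ¬full) U E[req U (req ∧ ¬full)]]) = {s2, s3}

{s2, s3}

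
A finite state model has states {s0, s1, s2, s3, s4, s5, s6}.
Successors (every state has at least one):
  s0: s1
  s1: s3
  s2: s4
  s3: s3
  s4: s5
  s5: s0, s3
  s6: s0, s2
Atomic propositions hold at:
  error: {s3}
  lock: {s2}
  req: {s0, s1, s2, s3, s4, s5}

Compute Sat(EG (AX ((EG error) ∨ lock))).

EG error: greatest fixpoint, start Z0 = {s3}, keep only states in Sat with some successor in Z. Already a fixed point.
Sat(EG error) = {s3}
Sat((EG error) ∨ lock) = {s2, s3}
Sat(AX ((EG error) ∨ lock)) = {s : every successor in {s2, s3}} = {s1, s3}
EG (AX ((EG error) ∨ lock)): greatest fixpoint, start Z0 = {s1, s3}, keep only states in Sat with some successor in Z. Already a fixed point.
Sat(EG (AX ((EG error) ∨ lock))) = {s1, s3}

{s1, s3}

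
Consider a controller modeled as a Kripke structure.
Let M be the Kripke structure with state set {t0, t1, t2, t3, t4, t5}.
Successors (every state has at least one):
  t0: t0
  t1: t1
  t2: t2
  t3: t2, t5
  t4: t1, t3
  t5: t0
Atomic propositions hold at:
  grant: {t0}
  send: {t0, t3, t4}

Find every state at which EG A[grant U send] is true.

{t0}

A[grant U send]: least fixpoint, start Z0 = Sat(send) = {t0, t3, t4}, add states in Sat(grant) with every successor in Z. Already a fixed point.
Sat(A[grant U send]) = {t0, t3, t4}
EG A[grant U send]: greatest fixpoint, start Z0 = {t0, t3, t4}, keep only states in Sat with some successor in Z. Z1 = {t0, t4}; Z2 = {t0}; fixed.
Sat(EG A[grant U send]) = {t0}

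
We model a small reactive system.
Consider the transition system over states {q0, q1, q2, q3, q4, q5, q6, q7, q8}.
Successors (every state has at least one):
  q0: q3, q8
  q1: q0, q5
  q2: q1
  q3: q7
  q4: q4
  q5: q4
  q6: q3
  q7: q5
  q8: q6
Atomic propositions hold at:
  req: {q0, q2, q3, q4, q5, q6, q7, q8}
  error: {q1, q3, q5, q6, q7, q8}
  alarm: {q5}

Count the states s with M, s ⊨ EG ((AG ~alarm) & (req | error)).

Sat(~alarm) = {q0, q1, q2, q3, q4, q6, q7, q8}
AG ~alarm: greatest fixpoint, start Z0 = {q0, q1, q2, q3, q4, q6, q7, q8}, keep only states in Sat with every successor in Z. Z1 = {q0, q2, q3, q4, q6, q8}; Z2 = {q0, q4, q6, q8}; Z3 = {q4, q8}; Z4 = {q4}; fixed.
Sat(AG ~alarm) = {q4}
Sat(req | error) = {q0, q1, q2, q3, q4, q5, q6, q7, q8}
Sat((AG ~alarm) & (req | error)) = {q4}
EG ((AG ~alarm) & (req | error)): greatest fixpoint, start Z0 = {q4}, keep only states in Sat with some successor in Z. Already a fixed point.
Sat(EG ((AG ~alarm) & (req | error))) = {q4}
|Sat(EG ((AG ~alarm) & (req | error)))| = |{q4}| = 1.

1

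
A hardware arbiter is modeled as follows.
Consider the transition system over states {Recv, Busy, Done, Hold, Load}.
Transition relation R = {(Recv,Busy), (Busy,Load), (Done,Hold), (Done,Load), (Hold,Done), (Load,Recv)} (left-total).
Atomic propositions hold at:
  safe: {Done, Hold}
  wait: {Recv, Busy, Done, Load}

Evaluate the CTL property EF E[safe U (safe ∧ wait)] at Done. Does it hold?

Sat(safe ∧ wait) = {Done}
E[safe U (safe ∧ wait)]: least fixpoint, start Z0 = Sat((safe ∧ wait)) = {Done}, add states in Sat(safe) with some successor in Z. Z1 = {Done, Hold}; fixed.
Sat(E[safe U (safe ∧ wait)]) = {Done, Hold}
EF E[safe U (safe ∧ wait)]: least fixpoint, start Z0 = {Done, Hold}, add states with some successor in Z. Already a fixed point.
Sat(EF E[safe U (safe ∧ wait)]) = {Done, Hold}
Done ∈ Sat(EF E[safe U (safe ∧ wait)]) = {Done, Hold}, so the formula holds at Done.

Yes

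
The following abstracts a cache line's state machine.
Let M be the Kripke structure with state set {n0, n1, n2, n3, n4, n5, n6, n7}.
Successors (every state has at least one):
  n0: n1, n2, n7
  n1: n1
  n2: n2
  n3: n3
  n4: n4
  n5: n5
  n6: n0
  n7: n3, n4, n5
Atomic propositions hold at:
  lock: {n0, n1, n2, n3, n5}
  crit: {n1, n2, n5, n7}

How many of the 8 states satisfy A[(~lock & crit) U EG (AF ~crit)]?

2

Sat(~lock) = {n4, n6, n7}
Sat(~lock & crit) = {n7}
Sat(~crit) = {n0, n3, n4, n6}
AF ~crit: least fixpoint, start Z0 = {n0, n3, n4, n6}, add states with every successor in Z. Already a fixed point.
Sat(AF ~crit) = {n0, n3, n4, n6}
EG (AF ~crit): greatest fixpoint, start Z0 = {n0, n3, n4, n6}, keep only states in Sat with some successor in Z. Z1 = {n3, n4, n6}; Z2 = {n3, n4}; fixed.
Sat(EG (AF ~crit)) = {n3, n4}
A[(~lock & crit) U EG (AF ~crit)]: least fixpoint, start Z0 = Sat(EG (AF ~crit)) = {n3, n4}, add states in Sat(~lock & crit) with every successor in Z. Already a fixed point.
Sat(A[(~lock & crit) U EG (AF ~crit)]) = {n3, n4}
|Sat(A[(~lock & crit) U EG (AF ~crit)])| = |{n3, n4}| = 2.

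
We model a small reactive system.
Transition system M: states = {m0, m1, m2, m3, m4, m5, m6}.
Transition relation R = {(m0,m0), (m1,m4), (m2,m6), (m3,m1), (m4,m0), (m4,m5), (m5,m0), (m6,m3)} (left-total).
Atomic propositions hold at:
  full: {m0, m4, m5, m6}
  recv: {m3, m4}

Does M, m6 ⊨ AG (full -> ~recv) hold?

No

Sat(~recv) = {m0, m1, m2, m5, m6}
Sat(full -> ~recv) = {m0, m1, m2, m3, m5, m6}
AG (full -> ~recv): greatest fixpoint, start Z0 = {m0, m1, m2, m3, m5, m6}, keep only states in Sat with every successor in Z. Z1 = {m0, m2, m3, m5, m6}; Z2 = {m0, m2, m5, m6}; Z3 = {m0, m2, m5}; Z4 = {m0, m5}; fixed.
Sat(AG (full -> ~recv)) = {m0, m5}
m6 ∉ Sat(AG (full -> ~recv)) = {m0, m5}, so the formula does not hold at m6.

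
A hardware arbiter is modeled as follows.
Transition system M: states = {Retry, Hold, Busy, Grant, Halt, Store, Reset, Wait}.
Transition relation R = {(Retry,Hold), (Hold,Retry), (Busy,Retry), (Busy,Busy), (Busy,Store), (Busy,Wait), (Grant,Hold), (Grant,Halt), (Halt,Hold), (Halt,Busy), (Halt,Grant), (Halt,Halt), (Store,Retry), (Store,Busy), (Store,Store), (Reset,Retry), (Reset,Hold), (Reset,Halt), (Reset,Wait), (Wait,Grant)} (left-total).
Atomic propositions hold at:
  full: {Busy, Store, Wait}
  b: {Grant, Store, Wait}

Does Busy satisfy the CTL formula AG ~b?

Sat(~b) = {Retry, Hold, Busy, Halt, Reset}
AG ~b: greatest fixpoint, start Z0 = {Retry, Hold, Busy, Halt, Reset}, keep only states in Sat with every successor in Z. Z1 = {Retry, Hold}; fixed.
Sat(AG ~b) = {Retry, Hold}
Busy ∉ Sat(AG ~b) = {Retry, Hold}, so the formula does not hold at Busy.

No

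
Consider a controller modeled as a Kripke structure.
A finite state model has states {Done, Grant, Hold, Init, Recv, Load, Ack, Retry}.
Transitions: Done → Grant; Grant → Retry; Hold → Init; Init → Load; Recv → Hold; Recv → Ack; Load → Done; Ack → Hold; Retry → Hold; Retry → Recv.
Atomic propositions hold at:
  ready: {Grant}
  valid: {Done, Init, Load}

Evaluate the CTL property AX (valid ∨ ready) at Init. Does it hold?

Sat(valid ∨ ready) = {Done, Grant, Init, Load}
Sat(AX (valid ∨ ready)) = {s : every successor in {Done, Grant, Init, Load}} = {Done, Hold, Init, Load}
Init ∈ Sat(AX (valid ∨ ready)) = {Done, Hold, Init, Load}, so the formula holds at Init.

Yes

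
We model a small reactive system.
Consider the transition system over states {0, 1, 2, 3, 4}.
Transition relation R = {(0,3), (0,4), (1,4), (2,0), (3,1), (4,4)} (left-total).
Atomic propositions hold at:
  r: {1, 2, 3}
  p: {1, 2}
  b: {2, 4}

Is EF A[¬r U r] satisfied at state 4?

No

Sat(¬r) = {0, 4}
A[¬r U r]: least fixpoint, start Z0 = Sat(r) = {1, 2, 3}, add states in Sat(¬r) with every successor in Z. Already a fixed point.
Sat(A[¬r U r]) = {1, 2, 3}
EF A[¬r U r]: least fixpoint, start Z0 = {1, 2, 3}, add states with some successor in Z. Z1 = {0, 1, 2, 3}; fixed.
Sat(EF A[¬r U r]) = {0, 1, 2, 3}
4 ∉ Sat(EF A[¬r U r]) = {0, 1, 2, 3}, so the formula does not hold at 4.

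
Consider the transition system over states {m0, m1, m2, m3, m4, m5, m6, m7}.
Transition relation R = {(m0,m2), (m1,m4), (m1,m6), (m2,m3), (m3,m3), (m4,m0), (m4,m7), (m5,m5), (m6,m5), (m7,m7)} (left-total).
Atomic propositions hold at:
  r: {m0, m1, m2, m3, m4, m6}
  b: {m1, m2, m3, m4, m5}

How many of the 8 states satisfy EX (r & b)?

Sat(r & b) = {m1, m2, m3, m4}
Sat(EX (r & b)) = {s : some successor in {m1, m2, m3, m4}} = {m0, m1, m2, m3}
|Sat(EX (r & b))| = |{m0, m1, m2, m3}| = 4.

4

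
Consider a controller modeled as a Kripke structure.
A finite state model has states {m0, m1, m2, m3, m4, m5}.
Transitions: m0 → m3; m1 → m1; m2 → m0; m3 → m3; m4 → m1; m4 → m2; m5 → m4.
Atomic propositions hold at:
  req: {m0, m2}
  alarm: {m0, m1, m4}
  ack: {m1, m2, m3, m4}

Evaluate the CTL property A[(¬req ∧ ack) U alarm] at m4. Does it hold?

Sat(¬req) = {m1, m3, m4, m5}
Sat(¬req ∧ ack) = {m1, m3, m4}
A[(¬req ∧ ack) U alarm]: least fixpoint, start Z0 = Sat(alarm) = {m0, m1, m4}, add states in Sat(¬req ∧ ack) with every successor in Z. Already a fixed point.
Sat(A[(¬req ∧ ack) U alarm]) = {m0, m1, m4}
m4 ∈ Sat(A[(¬req ∧ ack) U alarm]) = {m0, m1, m4}, so the formula holds at m4.

Yes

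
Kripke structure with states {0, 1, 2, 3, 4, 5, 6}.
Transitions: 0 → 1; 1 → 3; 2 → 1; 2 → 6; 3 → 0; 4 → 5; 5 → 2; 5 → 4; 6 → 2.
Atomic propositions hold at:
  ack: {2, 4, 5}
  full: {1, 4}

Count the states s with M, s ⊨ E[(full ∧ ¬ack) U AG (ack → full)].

3

Sat(¬ack) = {0, 1, 3, 6}
Sat(full ∧ ¬ack) = {1}
Sat(ack → full) = {0, 1, 3, 4, 6}
AG (ack → full): greatest fixpoint, start Z0 = {0, 1, 3, 4, 6}, keep only states in Sat with every successor in Z. Z1 = {0, 1, 3}; fixed.
Sat(AG (ack → full)) = {0, 1, 3}
E[(full ∧ ¬ack) U AG (ack → full)]: least fixpoint, start Z0 = Sat(AG (ack → full)) = {0, 1, 3}, add states in Sat(full ∧ ¬ack) with some successor in Z. Already a fixed point.
Sat(E[(full ∧ ¬ack) U AG (ack → full)]) = {0, 1, 3}
|Sat(E[(full ∧ ¬ack) U AG (ack → full)])| = |{0, 1, 3}| = 3.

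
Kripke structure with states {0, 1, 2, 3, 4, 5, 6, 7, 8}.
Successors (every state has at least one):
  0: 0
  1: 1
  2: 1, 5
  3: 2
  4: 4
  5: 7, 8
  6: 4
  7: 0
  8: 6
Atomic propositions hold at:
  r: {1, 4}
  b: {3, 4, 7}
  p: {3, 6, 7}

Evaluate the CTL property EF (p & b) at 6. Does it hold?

Sat(p & b) = {3, 7}
EF (p & b): least fixpoint, start Z0 = {3, 7}, add states with some successor in Z. Z1 = {3, 5, 7}; Z2 = {2, 3, 5, 7}; fixed.
Sat(EF (p & b)) = {2, 3, 5, 7}
6 ∉ Sat(EF (p & b)) = {2, 3, 5, 7}, so the formula does not hold at 6.

No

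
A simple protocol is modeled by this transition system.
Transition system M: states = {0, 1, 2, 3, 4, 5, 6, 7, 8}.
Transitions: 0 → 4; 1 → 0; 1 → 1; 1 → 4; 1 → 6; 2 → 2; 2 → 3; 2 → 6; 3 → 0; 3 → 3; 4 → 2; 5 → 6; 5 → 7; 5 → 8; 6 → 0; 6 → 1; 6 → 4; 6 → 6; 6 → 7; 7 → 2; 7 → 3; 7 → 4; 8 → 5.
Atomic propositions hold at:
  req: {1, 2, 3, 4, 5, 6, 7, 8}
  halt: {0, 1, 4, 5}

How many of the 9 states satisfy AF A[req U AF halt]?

AF halt: least fixpoint, start Z0 = {0, 1, 4, 5}, add states with every successor in Z. Z1 = {0, 1, 4, 5, 8}; fixed.
Sat(AF halt) = {0, 1, 4, 5, 8}
A[req U AF halt]: least fixpoint, start Z0 = Sat(AF halt) = {0, 1, 4, 5, 8}, add states in Sat(req) with every successor in Z. Already a fixed point.
Sat(A[req U AF halt]) = {0, 1, 4, 5, 8}
AF A[req U AF halt]: least fixpoint, start Z0 = {0, 1, 4, 5, 8}, add states with every successor in Z. Already a fixed point.
Sat(AF A[req U AF halt]) = {0, 1, 4, 5, 8}
|Sat(AF A[req U AF halt])| = |{0, 1, 4, 5, 8}| = 5.

5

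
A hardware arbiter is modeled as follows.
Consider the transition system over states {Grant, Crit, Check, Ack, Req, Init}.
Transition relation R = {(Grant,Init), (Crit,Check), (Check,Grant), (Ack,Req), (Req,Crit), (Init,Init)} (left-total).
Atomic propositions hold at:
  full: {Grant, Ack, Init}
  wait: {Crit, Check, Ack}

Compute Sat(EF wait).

EF wait: least fixpoint, start Z0 = {Crit, Check, Ack}, add states with some successor in Z. Z1 = {Crit, Check, Ack, Req}; fixed.
Sat(EF wait) = {Crit, Check, Ack, Req}

{Crit, Check, Ack, Req}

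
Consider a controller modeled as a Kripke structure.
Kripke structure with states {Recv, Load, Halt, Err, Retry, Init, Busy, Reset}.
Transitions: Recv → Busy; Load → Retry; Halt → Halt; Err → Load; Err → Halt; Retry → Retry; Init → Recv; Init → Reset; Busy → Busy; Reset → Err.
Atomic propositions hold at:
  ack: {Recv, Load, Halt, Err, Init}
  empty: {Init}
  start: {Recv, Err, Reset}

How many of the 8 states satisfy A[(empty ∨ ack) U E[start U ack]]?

6

Sat(empty ∨ ack) = {Recv, Load, Halt, Err, Init}
E[start U ack]: least fixpoint, start Z0 = Sat(ack) = {Recv, Load, Halt, Err, Init}, add states in Sat(start) with some successor in Z. Z1 = {Recv, Load, Halt, Err, Init, Reset}; fixed.
Sat(E[start U ack]) = {Recv, Load, Halt, Err, Init, Reset}
A[(empty ∨ ack) U E[start U ack]]: least fixpoint, start Z0 = Sat(E[start U ack]) = {Recv, Load, Halt, Err, Init, Reset}, add states in Sat(empty ∨ ack) with every successor in Z. Already a fixed point.
Sat(A[(empty ∨ ack) U E[start U ack]]) = {Recv, Load, Halt, Err, Init, Reset}
|Sat(A[(empty ∨ ack) U E[start U ack]])| = |{Recv, Load, Halt, Err, Init, Reset}| = 6.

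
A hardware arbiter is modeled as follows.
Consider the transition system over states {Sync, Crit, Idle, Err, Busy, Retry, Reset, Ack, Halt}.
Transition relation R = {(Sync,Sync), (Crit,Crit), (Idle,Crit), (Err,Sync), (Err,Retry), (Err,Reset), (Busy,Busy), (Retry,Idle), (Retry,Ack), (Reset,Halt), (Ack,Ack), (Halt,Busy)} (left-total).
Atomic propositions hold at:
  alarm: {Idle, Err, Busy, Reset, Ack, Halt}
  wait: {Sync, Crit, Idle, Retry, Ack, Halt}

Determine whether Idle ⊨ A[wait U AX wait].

Yes

Sat(AX wait) = {s : every successor in {Sync, Crit, Idle, Retry, Ack, Halt}} = {Sync, Crit, Idle, Retry, Reset, Ack}
A[wait U AX wait]: least fixpoint, start Z0 = Sat(AX wait) = {Sync, Crit, Idle, Retry, Reset, Ack}, add states in Sat(wait) with every successor in Z. Already a fixed point.
Sat(A[wait U AX wait]) = {Sync, Crit, Idle, Retry, Reset, Ack}
Idle ∈ Sat(A[wait U AX wait]) = {Sync, Crit, Idle, Retry, Reset, Ack}, so the formula holds at Idle.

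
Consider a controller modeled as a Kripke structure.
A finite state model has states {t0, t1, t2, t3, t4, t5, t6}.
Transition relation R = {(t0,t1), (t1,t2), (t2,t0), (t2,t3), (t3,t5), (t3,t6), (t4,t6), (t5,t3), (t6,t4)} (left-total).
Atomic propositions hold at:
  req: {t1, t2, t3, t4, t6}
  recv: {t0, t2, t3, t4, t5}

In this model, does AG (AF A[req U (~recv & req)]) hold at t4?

Yes

Sat(~recv) = {t1, t6}
Sat(~recv & req) = {t1, t6}
A[req U (~recv & req)]: least fixpoint, start Z0 = Sat((~recv & req)) = {t1, t6}, add states in Sat(req) with every successor in Z. Z1 = {t1, t4, t6}; fixed.
Sat(A[req U (~recv & req)]) = {t1, t4, t6}
AF A[req U (~recv & req)]: least fixpoint, start Z0 = {t1, t4, t6}, add states with every successor in Z. Z1 = {t0, t1, t4, t6}; fixed.
Sat(AF A[req U (~recv & req)]) = {t0, t1, t4, t6}
AG (AF A[req U (~recv & req)]): greatest fixpoint, start Z0 = {t0, t1, t4, t6}, keep only states in Sat with every successor in Z. Z1 = {t0, t4, t6}; Z2 = {t4, t6}; fixed.
Sat(AG (AF A[req U (~recv & req)])) = {t4, t6}
t4 ∈ Sat(AG (AF A[req U (~recv & req)])) = {t4, t6}, so the formula holds at t4.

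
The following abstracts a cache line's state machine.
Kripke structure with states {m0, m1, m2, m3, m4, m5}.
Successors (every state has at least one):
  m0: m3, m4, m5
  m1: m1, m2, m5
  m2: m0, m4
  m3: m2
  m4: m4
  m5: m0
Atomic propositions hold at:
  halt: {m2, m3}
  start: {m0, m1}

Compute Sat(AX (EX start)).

Sat(EX start) = {s : some successor in {m0, m1}} = {m1, m2, m5}
Sat(AX (EX start)) = {s : every successor in {m1, m2, m5}} = {m1, m3}

{m1, m3}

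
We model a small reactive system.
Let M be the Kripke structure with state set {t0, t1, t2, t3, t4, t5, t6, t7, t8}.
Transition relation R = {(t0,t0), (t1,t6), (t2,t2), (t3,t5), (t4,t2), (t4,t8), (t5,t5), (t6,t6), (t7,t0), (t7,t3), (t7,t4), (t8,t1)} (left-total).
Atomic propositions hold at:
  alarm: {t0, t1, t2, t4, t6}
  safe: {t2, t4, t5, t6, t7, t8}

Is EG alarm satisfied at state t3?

EG alarm: greatest fixpoint, start Z0 = {t0, t1, t2, t4, t6}, keep only states in Sat with some successor in Z. Already a fixed point.
Sat(EG alarm) = {t0, t1, t2, t4, t6}
t3 ∉ Sat(EG alarm) = {t0, t1, t2, t4, t6}, so the formula does not hold at t3.

No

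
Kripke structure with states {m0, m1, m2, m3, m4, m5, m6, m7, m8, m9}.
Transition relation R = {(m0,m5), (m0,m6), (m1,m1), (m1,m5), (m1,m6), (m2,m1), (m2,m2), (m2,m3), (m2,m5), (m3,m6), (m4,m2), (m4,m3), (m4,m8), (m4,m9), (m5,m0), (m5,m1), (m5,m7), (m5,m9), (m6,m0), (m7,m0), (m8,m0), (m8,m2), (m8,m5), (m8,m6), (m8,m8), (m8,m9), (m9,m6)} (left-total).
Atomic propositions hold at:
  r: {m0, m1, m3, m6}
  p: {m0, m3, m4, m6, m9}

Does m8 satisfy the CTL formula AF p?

No

AF p: least fixpoint, start Z0 = {m0, m3, m4, m6, m9}, add states with every successor in Z. Z1 = {m0, m3, m4, m6, m7, m9}; fixed.
Sat(AF p) = {m0, m3, m4, m6, m7, m9}
m8 ∉ Sat(AF p) = {m0, m3, m4, m6, m7, m9}, so the formula does not hold at m8.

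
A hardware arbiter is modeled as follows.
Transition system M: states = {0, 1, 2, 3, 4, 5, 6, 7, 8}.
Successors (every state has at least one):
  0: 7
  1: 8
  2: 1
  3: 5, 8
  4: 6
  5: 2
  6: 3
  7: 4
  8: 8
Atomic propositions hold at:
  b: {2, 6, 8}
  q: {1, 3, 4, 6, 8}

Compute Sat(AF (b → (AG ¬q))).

Sat(¬q) = {0, 2, 5, 7}
AG ¬q: greatest fixpoint, start Z0 = {0, 2, 5, 7}, keep only states in Sat with every successor in Z. Z1 = {0, 5}; Z2 = ∅; fixed.
Sat(AG ¬q) = ∅
Sat(b → (AG ¬q)) = {0, 1, 3, 4, 5, 7}
AF (b → (AG ¬q)): least fixpoint, start Z0 = {0, 1, 3, 4, 5, 7}, add states with every successor in Z. Z1 = {0, 1, 2, 3, 4, 5, 6, 7}; fixed.
Sat(AF (b → (AG ¬q))) = {0, 1, 2, 3, 4, 5, 6, 7}

{0, 1, 2, 3, 4, 5, 6, 7}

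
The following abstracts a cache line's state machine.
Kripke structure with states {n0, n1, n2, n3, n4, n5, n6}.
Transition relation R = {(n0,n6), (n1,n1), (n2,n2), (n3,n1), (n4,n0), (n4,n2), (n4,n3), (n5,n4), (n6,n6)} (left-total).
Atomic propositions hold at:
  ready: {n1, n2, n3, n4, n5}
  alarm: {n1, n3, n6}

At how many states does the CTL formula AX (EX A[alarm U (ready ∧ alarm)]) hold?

3

Sat(ready ∧ alarm) = {n1, n3}
A[alarm U (ready ∧ alarm)]: least fixpoint, start Z0 = Sat((ready ∧ alarm)) = {n1, n3}, add states in Sat(alarm) with every successor in Z. Already a fixed point.
Sat(A[alarm U (ready ∧ alarm)]) = {n1, n3}
Sat(EX A[alarm U (ready ∧ alarm)]) = {s : some successor in {n1, n3}} = {n1, n3, n4}
Sat(AX (EX A[alarm U (ready ∧ alarm)])) = {s : every successor in {n1, n3, n4}} = {n1, n3, n5}
|Sat(AX (EX A[alarm U (ready ∧ alarm)]))| = |{n1, n3, n5}| = 3.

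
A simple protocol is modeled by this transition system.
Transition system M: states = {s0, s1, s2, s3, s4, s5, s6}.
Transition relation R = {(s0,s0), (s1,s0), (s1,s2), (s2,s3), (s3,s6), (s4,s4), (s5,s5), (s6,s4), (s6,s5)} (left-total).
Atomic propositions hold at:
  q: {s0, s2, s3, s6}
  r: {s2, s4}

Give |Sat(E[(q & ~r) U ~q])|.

Sat(~r) = {s0, s1, s3, s5, s6}
Sat(q & ~r) = {s0, s3, s6}
Sat(~q) = {s1, s4, s5}
E[(q & ~r) U ~q]: least fixpoint, start Z0 = Sat(~q) = {s1, s4, s5}, add states in Sat(q & ~r) with some successor in Z. Z1 = {s1, s4, s5, s6}; Z2 = {s1, s3, s4, s5, s6}; fixed.
Sat(E[(q & ~r) U ~q]) = {s1, s3, s4, s5, s6}
|Sat(E[(q & ~r) U ~q])| = |{s1, s3, s4, s5, s6}| = 5.

5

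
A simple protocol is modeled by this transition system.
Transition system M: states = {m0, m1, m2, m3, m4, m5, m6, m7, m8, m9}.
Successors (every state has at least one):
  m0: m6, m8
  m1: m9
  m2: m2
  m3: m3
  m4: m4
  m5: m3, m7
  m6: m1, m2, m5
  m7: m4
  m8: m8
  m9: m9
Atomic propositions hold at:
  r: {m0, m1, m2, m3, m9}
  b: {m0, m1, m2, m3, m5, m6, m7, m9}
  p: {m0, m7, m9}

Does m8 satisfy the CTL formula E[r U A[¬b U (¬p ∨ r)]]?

Sat(¬b) = {m4, m8}
Sat(¬p) = {m1, m2, m3, m4, m5, m6, m8}
Sat(¬p ∨ r) = {m0, m1, m2, m3, m4, m5, m6, m8, m9}
A[¬b U (¬p ∨ r)]: least fixpoint, start Z0 = Sat((¬p ∨ r)) = {m0, m1, m2, m3, m4, m5, m6, m8, m9}, add states in Sat(¬b) with every successor in Z. Already a fixed point.
Sat(A[¬b U (¬p ∨ r)]) = {m0, m1, m2, m3, m4, m5, m6, m8, m9}
E[r U A[¬b U (¬p ∨ r)]]: least fixpoint, start Z0 = Sat(A[¬b U (¬p ∨ r)]) = {m0, m1, m2, m3, m4, m5, m6, m8, m9}, add states in Sat(r) with some successor in Z. Already a fixed point.
Sat(E[r U A[¬b U (¬p ∨ r)]]) = {m0, m1, m2, m3, m4, m5, m6, m8, m9}
m8 ∈ Sat(E[r U A[¬b U (¬p ∨ r)]]) = {m0, m1, m2, m3, m4, m5, m6, m8, m9}, so the formula holds at m8.

Yes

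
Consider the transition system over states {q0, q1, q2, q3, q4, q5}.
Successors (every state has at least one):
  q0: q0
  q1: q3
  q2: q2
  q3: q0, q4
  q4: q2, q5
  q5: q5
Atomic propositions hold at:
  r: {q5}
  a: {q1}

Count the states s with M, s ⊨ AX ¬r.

Sat(¬r) = {q0, q1, q2, q3, q4}
Sat(AX ¬r) = {s : every successor in {q0, q1, q2, q3, q4}} = {q0, q1, q2, q3}
|Sat(AX ¬r)| = |{q0, q1, q2, q3}| = 4.

4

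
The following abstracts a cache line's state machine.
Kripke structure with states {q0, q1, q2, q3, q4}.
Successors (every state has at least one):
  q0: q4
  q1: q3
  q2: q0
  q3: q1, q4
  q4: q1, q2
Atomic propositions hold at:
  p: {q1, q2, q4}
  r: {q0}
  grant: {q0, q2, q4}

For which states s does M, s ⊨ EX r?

{q2}

Sat(EX r) = {s : some successor in {q0}} = {q2}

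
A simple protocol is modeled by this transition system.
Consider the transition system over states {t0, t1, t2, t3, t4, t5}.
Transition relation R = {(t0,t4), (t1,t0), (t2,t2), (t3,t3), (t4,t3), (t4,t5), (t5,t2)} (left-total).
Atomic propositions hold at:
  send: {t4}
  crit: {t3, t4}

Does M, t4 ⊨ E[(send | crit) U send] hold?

Sat(send | crit) = {t3, t4}
E[(send | crit) U send]: least fixpoint, start Z0 = Sat(send) = {t4}, add states in Sat(send | crit) with some successor in Z. Already a fixed point.
Sat(E[(send | crit) U send]) = {t4}
t4 ∈ Sat(E[(send | crit) U send]) = {t4}, so the formula holds at t4.

Yes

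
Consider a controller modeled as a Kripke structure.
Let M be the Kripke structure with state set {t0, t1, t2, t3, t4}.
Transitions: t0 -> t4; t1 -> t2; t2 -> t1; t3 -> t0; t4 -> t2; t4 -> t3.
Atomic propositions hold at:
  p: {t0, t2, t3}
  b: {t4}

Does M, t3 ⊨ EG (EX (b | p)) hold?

Yes

Sat(b | p) = {t0, t2, t3, t4}
Sat(EX (b | p)) = {s : some successor in {t0, t2, t3, t4}} = {t0, t1, t3, t4}
EG (EX (b | p)): greatest fixpoint, start Z0 = {t0, t1, t3, t4}, keep only states in Sat with some successor in Z. Z1 = {t0, t3, t4}; fixed.
Sat(EG (EX (b | p))) = {t0, t3, t4}
t3 ∈ Sat(EG (EX (b | p))) = {t0, t3, t4}, so the formula holds at t3.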